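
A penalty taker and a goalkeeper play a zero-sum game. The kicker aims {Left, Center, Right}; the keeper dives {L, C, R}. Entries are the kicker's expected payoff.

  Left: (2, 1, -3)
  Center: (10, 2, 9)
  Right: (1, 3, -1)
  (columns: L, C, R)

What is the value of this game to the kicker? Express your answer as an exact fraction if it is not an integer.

29/11

Row minima: Left → -3, Center → 2, Right → -1; maximin = 2.
Column maxima: L → 10, C → 3, R → 9; minimax = 3.
2 ≠ 3, so there is no saddle point; optimal play is mixed.
Left is strictly dominated by Center, so the kicker never plays it.
L is strictly dominated by R (it gives the kicker strictly more in every row), so the keeper never plays it.
On the remaining 2×2 (Center, Right vs C, R):
Let the kicker play Center with probability p. Expected payoff against C: 2p + 3(1−p) = −p + 3; against R: 9p + (-1)(1−p) = 10p − 1.
Setting these equal: −p + 3 = 10p − 1 ⇒ −11p = -4 ⇒ p = 4/11, and the value is (-1)·(4/11) + 3 = 29/11.
For the keeper: with q = P(C), equating Center's and Right's payoffs gives −7q + 9 = 4q − 1 ⇒ q = 10/11.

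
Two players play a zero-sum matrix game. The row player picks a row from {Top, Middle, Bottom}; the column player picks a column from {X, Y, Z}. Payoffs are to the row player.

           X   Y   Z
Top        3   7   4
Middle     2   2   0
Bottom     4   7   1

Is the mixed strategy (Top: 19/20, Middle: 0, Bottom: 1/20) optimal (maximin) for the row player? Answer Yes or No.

Against X this mix gives (19/20)·3 + (1/20)·4 = 61/20.
Against Y this mix gives (19/20)·7 + (1/20)·7 = 7.
Against Z this mix gives (19/20)·4 + (1/20)·1 = 77/20.
The column player will play X, holding the row player to 61/20. Shifting weight toward the row that does better against X would raise this floor (the equalizing mix achieves 13/4 against both X and Z), so the proposed strategy is not optimal.

No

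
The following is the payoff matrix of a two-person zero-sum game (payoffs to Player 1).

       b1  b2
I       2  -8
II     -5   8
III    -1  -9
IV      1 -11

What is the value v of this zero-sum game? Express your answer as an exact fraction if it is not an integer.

Row minima: I → -8, II → -5, III → -9, IV → -11; maximin = -5.
Column maxima: b1 → 2, b2 → 8; minimax = 2.
-5 ≠ 2, so there is no saddle point; optimal play is mixed.
III is strictly dominated by I, so Player 1 never plays it.
IV is strictly dominated by I, so Player 1 never plays it.
On the remaining 2×2 (I, II vs b1, b2):
Let Player 1 play I with probability p. Expected payoff against b1: 2p + (-5)(1−p) = 7p − 5; against b2: (-8)p + 8(1−p) = −16p + 8.
Setting these equal: 7p − 5 = −16p + 8 ⇒ 23p = 13 ⇒ p = 13/23, and the value is (7)·(13/23) − 5 = -24/23.
For Player 2: with q = P(b1), equating I's and II's payoffs gives 10q − 8 = −13q + 8 ⇒ q = 16/23.

-24/23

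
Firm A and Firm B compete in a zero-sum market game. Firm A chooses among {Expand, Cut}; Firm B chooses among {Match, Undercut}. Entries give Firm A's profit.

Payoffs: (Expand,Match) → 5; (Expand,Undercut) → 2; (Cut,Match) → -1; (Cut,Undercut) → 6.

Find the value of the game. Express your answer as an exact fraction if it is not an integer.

16/5

Row minima: Expand → 2, Cut → -1; maximin = 2.
Column maxima: Match → 5, Undercut → 6; minimax = 5.
2 ≠ 5, so there is no saddle point; optimal play is mixed.
Let Firm A play Expand with probability p. Expected payoff against Match: 5p + (-1)(1−p) = 6p − 1; against Undercut: 2p + 6(1−p) = −4p + 6.
Setting these equal: 6p − 1 = −4p + 6 ⇒ 10p = 7 ⇒ p = 7/10, and the value is (6)·(7/10) − 1 = 16/5.
For Firm B: with q = P(Match), equating Expand's and Cut's payoffs gives 3q + 2 = −7q + 6 ⇒ q = 2/5.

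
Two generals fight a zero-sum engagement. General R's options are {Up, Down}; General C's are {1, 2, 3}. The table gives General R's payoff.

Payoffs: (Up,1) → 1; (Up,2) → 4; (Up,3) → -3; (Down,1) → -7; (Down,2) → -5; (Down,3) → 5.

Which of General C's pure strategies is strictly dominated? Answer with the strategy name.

2

1 holds General R's payoff strictly below 2 in every row: 1 < 4, -7 < -5.
So 2 is strictly dominated for General C.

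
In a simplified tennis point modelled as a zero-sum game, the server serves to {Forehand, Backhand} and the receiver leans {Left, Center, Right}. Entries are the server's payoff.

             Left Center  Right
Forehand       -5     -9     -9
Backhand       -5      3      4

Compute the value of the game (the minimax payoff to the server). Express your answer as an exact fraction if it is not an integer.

-5

Row minima: Forehand → -9, Backhand → -5; maximin = -5.
Column maxima: Left → -5, Center → 3, Right → 4; minimax = -5.
Since maximin = minimax = -5, there is a saddle point and the value is -5.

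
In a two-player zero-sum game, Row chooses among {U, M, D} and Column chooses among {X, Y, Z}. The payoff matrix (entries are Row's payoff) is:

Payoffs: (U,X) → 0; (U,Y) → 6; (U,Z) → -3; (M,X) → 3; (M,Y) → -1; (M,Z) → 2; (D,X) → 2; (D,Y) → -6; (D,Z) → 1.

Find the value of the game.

Row minima: U → -3, M → -1, D → -6; maximin = -1.
Column maxima: X → 3, Y → 6, Z → 2; minimax = 2.
-1 ≠ 2, so there is no saddle point; optimal play is mixed.
D is strictly dominated by M, so Row never plays it.
X is strictly dominated by Z (it gives Row strictly more in every row), so Column never plays it.
On the remaining 2×2 (U, M vs Y, Z):
Let Row play U with probability p. Expected payoff against Y: 6p + (-1)(1−p) = 7p − 1; against Z: (-3)p + 2(1−p) = −5p + 2.
Setting these equal: 7p − 1 = −5p + 2 ⇒ 12p = 3 ⇒ p = 1/4, and the value is (7)·(1/4) − 1 = 3/4.
For Column: with q = P(Y), equating U's and M's payoffs gives 9q − 3 = −3q + 2 ⇒ q = 5/12.

3/4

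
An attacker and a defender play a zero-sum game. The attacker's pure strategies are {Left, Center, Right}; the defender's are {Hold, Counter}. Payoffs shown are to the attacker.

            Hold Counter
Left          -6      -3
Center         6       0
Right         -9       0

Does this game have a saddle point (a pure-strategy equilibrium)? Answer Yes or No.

Yes

Row minima: Left → -6, Center → 0, Right → -9; maximin = 0.
Column maxima: Hold → 6, Counter → 0; minimax = 0.
maximin = minimax = 0, so a saddle point exists.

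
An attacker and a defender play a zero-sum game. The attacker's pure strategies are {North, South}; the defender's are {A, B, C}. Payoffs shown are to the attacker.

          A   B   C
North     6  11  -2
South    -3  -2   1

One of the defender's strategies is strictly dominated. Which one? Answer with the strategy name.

B

A holds the attacker's payoff strictly below B in every row: 6 < 11, -3 < -2.
So B is strictly dominated for the defender.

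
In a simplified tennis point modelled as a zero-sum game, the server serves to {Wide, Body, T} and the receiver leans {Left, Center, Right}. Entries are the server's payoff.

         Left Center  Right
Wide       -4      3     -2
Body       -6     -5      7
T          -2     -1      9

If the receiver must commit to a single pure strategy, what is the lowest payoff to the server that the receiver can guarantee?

-2

Column maxima: Left → -2, Center → 3, Right → 9.
The smallest of these is -2.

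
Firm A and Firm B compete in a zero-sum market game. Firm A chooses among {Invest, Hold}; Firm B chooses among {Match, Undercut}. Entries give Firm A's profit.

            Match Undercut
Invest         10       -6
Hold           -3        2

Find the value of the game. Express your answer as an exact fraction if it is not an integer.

Row minima: Invest → -6, Hold → -3; maximin = -3.
Column maxima: Match → 10, Undercut → 2; minimax = 2.
-3 ≠ 2, so there is no saddle point; optimal play is mixed.
Let Firm A play Invest with probability p. Expected payoff against Match: 10p + (-3)(1−p) = 13p − 3; against Undercut: (-6)p + 2(1−p) = −8p + 2.
Setting these equal: 13p − 3 = −8p + 2 ⇒ 21p = 5 ⇒ p = 5/21, and the value is (13)·(5/21) − 3 = 2/21.
For Firm B: with q = P(Match), equating Invest's and Hold's payoffs gives 16q − 6 = −5q + 2 ⇒ q = 8/21.

2/21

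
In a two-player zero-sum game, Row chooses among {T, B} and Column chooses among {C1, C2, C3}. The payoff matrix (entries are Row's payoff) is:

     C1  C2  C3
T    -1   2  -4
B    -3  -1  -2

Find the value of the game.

-5/2

Row minima: T → -4, B → -3; maximin = -3.
Column maxima: C1 → -1, C2 → 2, C3 → -2; minimax = -2.
-3 ≠ -2, so there is no saddle point; optimal play is mixed.
C2 is strictly dominated by C1 (it gives Row strictly more in every row), so Column never plays it.
On the remaining 2×2 (T, B vs C1, C3):
Let Row play T with probability p. Expected payoff against C1: (-1)p + (-3)(1−p) = 2p − 3; against C3: (-4)p + (-2)(1−p) = −2p − 2.
Setting these equal: 2p − 3 = −2p − 2 ⇒ 4p = 1 ⇒ p = 1/4, and the value is (2)·(1/4) − 3 = -5/2.
For Column: with q = P(C1), equating T's and B's payoffs gives 3q − 4 = −q − 2 ⇒ q = 1/2.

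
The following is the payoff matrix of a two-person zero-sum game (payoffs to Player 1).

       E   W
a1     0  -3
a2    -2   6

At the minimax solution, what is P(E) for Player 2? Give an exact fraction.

9/11

Row minima: a1 → -3, a2 → -2; maximin = -2.
Column maxima: E → 0, W → 6; minimax = 0.
-2 ≠ 0, so there is no saddle point; optimal play is mixed.
Let Player 1 play a1 with probability p. Expected payoff against E: 0p + (-2)(1−p) = 2p − 2; against W: (-3)p + 6(1−p) = −9p + 6.
Setting these equal: 2p − 2 = −9p + 6 ⇒ 11p = 8 ⇒ p = 8/11, and the value is (2)·(8/11) − 2 = -6/11.
For Player 2: with q = P(E), equating a1's and a2's payoffs gives 3q − 3 = −8q + 6 ⇒ q = 9/11.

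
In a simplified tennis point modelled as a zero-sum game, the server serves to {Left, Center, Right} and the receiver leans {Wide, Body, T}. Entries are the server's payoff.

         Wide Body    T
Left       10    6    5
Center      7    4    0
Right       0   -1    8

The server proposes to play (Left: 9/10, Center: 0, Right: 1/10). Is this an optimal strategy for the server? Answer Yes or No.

Yes

Against Wide this mix gives (9/10)·10 + (1/10)·0 = 9.
Against Body this mix gives (9/10)·6 + (1/10)·(-1) = 53/10.
Against T this mix gives (9/10)·5 + (1/10)·8 = 53/10.
All of the receiver's active replies (Body, T) yield 53/10, and no column does worse for the server. The mix makes the receiver indifferent and guarantees 53/10, so it is optimal.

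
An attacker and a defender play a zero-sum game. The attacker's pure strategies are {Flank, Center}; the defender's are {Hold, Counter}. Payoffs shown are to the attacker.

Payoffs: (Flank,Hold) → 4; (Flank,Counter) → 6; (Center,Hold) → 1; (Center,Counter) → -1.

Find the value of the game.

4

Row minima: Flank → 4, Center → -1; maximin = 4.
Column maxima: Hold → 4, Counter → 6; minimax = 4.
Since maximin = minimax = 4, there is a saddle point and the value is 4.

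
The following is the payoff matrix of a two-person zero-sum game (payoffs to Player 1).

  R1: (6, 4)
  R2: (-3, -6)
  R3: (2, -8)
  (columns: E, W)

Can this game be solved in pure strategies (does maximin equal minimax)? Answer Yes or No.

Yes

Row minima: R1 → 4, R2 → -6, R3 → -8; maximin = 4.
Column maxima: E → 6, W → 4; minimax = 4.
maximin = minimax = 4, so a saddle point exists.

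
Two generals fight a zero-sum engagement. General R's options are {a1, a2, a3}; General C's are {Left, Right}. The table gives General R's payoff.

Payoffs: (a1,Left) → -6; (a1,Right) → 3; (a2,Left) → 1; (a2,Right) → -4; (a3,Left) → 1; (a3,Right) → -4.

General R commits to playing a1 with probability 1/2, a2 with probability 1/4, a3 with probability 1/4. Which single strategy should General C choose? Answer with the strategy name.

If General C plays Left, General R's expected payoff is (1/2)·(-6) + (1/4)·1 + (1/4)·1 = -5/2.
If General C plays Right, General R's expected payoff is (1/2)·3 + (1/4)·(-4) + (1/4)·(-4) = -1/2.
General C minimizes General R's payoff; the smallest is -5/2, so the best response is Left.

Left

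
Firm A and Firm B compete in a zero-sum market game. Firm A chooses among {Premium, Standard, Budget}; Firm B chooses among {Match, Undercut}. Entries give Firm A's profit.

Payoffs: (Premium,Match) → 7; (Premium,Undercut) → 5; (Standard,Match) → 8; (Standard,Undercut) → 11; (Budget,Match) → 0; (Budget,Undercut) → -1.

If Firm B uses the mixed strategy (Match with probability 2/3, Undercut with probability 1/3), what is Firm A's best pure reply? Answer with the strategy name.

Expected payoff of Premium: (2/3)·7 + (1/3)·5 = 19/3.
Expected payoff of Standard: (2/3)·8 + (1/3)·11 = 9.
Expected payoff of Budget: (2/3)·0 + (1/3)·(-1) = -1/3.
The largest is 9, so Firm A's best response is Standard.

Standard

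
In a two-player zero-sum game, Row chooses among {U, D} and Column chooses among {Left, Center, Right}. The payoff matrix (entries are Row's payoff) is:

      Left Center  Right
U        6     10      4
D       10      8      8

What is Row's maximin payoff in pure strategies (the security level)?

Row minima: U → 4, D → 8.
The best of these is 8.

8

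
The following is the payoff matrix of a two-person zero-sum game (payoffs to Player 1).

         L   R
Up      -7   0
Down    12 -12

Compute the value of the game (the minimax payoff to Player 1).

Row minima: Up → -7, Down → -12; maximin = -7.
Column maxima: L → 12, R → 0; minimax = 0.
-7 ≠ 0, so there is no saddle point; optimal play is mixed.
Let Player 1 play Up with probability p. Expected payoff against L: (-7)p + 12(1−p) = −19p + 12; against R: 0p + (-12)(1−p) = 12p − 12.
Setting these equal: −19p + 12 = 12p − 12 ⇒ −31p = -24 ⇒ p = 24/31, and the value is (-19)·(24/31) + 12 = -84/31.
For Player 2: with q = P(L), equating Up's and Down's payoffs gives −7q = 24q − 12 ⇒ q = 12/31.

-84/31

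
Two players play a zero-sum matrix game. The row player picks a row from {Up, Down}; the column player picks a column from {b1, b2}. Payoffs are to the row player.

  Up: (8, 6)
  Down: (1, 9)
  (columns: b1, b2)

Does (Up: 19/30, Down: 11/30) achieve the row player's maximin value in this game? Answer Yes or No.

Against b1 this mix gives (19/30)·8 + (11/30)·1 = 163/30.
Against b2 this mix gives (19/30)·6 + (11/30)·9 = 71/10.
The column player will play b1, holding the row player to 163/30. Shifting weight toward the row that does better against b1 would raise this floor (the equalizing mix achieves 33/5 against both b1 and b2), so the proposed strategy is not optimal.

No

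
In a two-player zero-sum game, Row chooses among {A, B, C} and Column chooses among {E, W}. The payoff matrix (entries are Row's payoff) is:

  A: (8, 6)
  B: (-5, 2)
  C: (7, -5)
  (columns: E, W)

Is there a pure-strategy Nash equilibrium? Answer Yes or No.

Yes

Row minima: A → 6, B → -5, C → -5; maximin = 6.
Column maxima: E → 8, W → 6; minimax = 6.
maximin = minimax = 6, so a saddle point exists.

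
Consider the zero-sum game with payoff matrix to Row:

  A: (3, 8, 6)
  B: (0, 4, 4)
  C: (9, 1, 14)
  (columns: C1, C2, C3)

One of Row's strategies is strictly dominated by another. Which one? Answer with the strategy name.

B

A gives a strictly higher payoff than B against every column: 3 > 0, 8 > 4, 6 > 4.
So B is strictly dominated and Row never plays it.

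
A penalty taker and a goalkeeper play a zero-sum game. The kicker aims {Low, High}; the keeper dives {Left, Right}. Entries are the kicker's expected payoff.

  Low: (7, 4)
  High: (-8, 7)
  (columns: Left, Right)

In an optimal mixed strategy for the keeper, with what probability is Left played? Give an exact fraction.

Row minima: Low → 4, High → -8; maximin = 4.
Column maxima: Left → 7, Right → 7; minimax = 7.
4 ≠ 7, so there is no saddle point; optimal play is mixed.
Let the kicker play Low with probability p. Expected payoff against Left: 7p + (-8)(1−p) = 15p − 8; against Right: 4p + 7(1−p) = −3p + 7.
Setting these equal: 15p − 8 = −3p + 7 ⇒ 18p = 15 ⇒ p = 5/6, and the value is (15)·(5/6) − 8 = 9/2.
For the keeper: with q = P(Left), equating Low's and High's payoffs gives 3q + 4 = −15q + 7 ⇒ q = 1/6.

1/6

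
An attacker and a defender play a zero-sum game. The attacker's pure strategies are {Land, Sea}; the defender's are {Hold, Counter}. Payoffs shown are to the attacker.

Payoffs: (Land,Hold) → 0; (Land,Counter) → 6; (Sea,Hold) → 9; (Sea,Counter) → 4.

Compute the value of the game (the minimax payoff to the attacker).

Row minima: Land → 0, Sea → 4; maximin = 4.
Column maxima: Hold → 9, Counter → 6; minimax = 6.
4 ≠ 6, so there is no saddle point; optimal play is mixed.
Let the attacker play Land with probability p. Expected payoff against Hold: 0p + 9(1−p) = −9p + 9; against Counter: 6p + 4(1−p) = 2p + 4.
Setting these equal: −9p + 9 = 2p + 4 ⇒ −11p = -5 ⇒ p = 5/11, and the value is (-9)·(5/11) + 9 = 54/11.
For the defender: with q = P(Hold), equating Land's and Sea's payoffs gives −6q + 6 = 5q + 4 ⇒ q = 2/11.

54/11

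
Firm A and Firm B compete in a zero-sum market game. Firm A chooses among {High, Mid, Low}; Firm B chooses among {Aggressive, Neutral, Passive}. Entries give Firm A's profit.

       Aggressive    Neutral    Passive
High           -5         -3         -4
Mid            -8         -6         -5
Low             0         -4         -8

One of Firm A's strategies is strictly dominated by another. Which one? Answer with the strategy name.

High gives a strictly higher payoff than Mid against every column: -5 > -8, -3 > -6, -4 > -5.
So Mid is strictly dominated and Firm A never plays it.

Mid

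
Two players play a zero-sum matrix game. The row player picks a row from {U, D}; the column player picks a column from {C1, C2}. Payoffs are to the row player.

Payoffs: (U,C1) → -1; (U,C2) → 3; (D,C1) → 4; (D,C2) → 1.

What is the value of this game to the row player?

13/7

Row minima: U → -1, D → 1; maximin = 1.
Column maxima: C1 → 4, C2 → 3; minimax = 3.
1 ≠ 3, so there is no saddle point; optimal play is mixed.
Let the row player play U with probability p. Expected payoff against C1: (-1)p + 4(1−p) = −5p + 4; against C2: 3p + 1(1−p) = 2p + 1.
Setting these equal: −5p + 4 = 2p + 1 ⇒ −7p = -3 ⇒ p = 3/7, and the value is (-5)·(3/7) + 4 = 13/7.
For the column player: with q = P(C1), equating U's and D's payoffs gives −4q + 3 = 3q + 1 ⇒ q = 2/7.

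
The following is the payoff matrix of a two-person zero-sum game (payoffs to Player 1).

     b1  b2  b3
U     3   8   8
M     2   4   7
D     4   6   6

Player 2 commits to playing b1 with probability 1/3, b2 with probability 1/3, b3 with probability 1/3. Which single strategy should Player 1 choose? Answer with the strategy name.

Expected payoff of U: (1/3)·3 + (1/3)·8 + (1/3)·8 = 19/3.
Expected payoff of M: (1/3)·2 + (1/3)·4 + (1/3)·7 = 13/3.
Expected payoff of D: (1/3)·4 + (1/3)·6 + (1/3)·6 = 16/3.
The largest is 19/3, so Player 1's best response is U.

U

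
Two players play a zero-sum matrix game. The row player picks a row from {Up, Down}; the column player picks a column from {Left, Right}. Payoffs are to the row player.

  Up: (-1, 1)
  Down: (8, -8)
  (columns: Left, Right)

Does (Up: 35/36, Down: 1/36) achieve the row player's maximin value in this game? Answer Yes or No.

No

Against Left this mix gives (35/36)·(-1) + (1/36)·8 = -3/4.
Against Right this mix gives (35/36)·1 + (1/36)·(-8) = 3/4.
The column player will play Left, holding the row player to -3/4. Shifting weight toward the row that does better against Left would raise this floor (the equalizing mix achieves 0 against both Left and Right), so the proposed strategy is not optimal.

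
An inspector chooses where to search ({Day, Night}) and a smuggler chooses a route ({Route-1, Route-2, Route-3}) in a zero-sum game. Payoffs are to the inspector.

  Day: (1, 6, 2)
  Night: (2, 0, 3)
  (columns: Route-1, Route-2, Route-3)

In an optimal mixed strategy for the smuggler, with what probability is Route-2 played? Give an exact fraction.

1/7

Row minima: Day → 1, Night → 0; maximin = 1.
Column maxima: Route-1 → 2, Route-2 → 6, Route-3 → 3; minimax = 2.
1 ≠ 2, so there is no saddle point; optimal play is mixed.
Route-3 is strictly dominated by Route-1 (it gives the inspector strictly more in every row), so the smuggler never plays it.
On the remaining 2×2 (Day, Night vs Route-1, Route-2):
Let the inspector play Day with probability p. Expected payoff against Route-1: 1p + 2(1−p) = −p + 2; against Route-2: 6p + 0(1−p) = 6p.
Setting these equal: −p + 2 = 6p ⇒ −7p = -2 ⇒ p = 2/7, and the value is (-1)·(2/7) + 2 = 12/7.
For the smuggler: with q = P(Route-1), equating Day's and Night's payoffs gives −5q + 6 = 2q ⇒ q = 6/7.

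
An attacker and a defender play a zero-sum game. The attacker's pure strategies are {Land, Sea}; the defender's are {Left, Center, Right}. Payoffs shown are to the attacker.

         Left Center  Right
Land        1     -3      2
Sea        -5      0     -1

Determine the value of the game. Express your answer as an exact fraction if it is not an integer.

Row minima: Land → -3, Sea → -5; maximin = -3.
Column maxima: Left → 1, Center → 0, Right → 2; minimax = 0.
-3 ≠ 0, so there is no saddle point; optimal play is mixed.
Right is strictly dominated by Left (it gives the attacker strictly more in every row), so the defender never plays it.
On the remaining 2×2 (Land, Sea vs Left, Center):
Let the attacker play Land with probability p. Expected payoff against Left: 1p + (-5)(1−p) = 6p − 5; against Center: (-3)p + 0(1−p) = −3p.
Setting these equal: 6p − 5 = −3p ⇒ 9p = 5 ⇒ p = 5/9, and the value is (6)·(5/9) − 5 = -5/3.
For the defender: with q = P(Left), equating Land's and Sea's payoffs gives 4q − 3 = −5q ⇒ q = 1/3.

-5/3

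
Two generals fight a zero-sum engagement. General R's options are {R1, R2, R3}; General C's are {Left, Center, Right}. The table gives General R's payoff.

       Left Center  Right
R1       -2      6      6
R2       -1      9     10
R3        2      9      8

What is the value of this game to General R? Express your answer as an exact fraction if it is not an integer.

Row minima: R1 → -2, R2 → -1, R3 → 2; maximin = 2.
Column maxima: Left → 2, Center → 9, Right → 10; minimax = 2.
Since maximin = minimax = 2, there is a saddle point and the value is 2.

2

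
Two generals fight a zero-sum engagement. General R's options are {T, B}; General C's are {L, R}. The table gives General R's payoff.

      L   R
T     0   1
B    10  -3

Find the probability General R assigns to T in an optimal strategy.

Row minima: T → 0, B → -3; maximin = 0.
Column maxima: L → 10, R → 1; minimax = 1.
0 ≠ 1, so there is no saddle point; optimal play is mixed.
Let General R play T with probability p. Expected payoff against L: 0p + 10(1−p) = −10p + 10; against R: 1p + (-3)(1−p) = 4p − 3.
Setting these equal: −10p + 10 = 4p − 3 ⇒ −14p = -13 ⇒ p = 13/14, and the value is (-10)·(13/14) + 10 = 5/7.
For General C: with q = P(L), equating T's and B's payoffs gives −q + 1 = 13q − 3 ⇒ q = 2/7.

13/14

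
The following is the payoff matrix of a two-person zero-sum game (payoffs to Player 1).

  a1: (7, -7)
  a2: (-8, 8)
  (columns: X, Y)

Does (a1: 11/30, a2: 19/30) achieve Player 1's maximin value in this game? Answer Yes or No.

Against X this mix gives (11/30)·7 + (19/30)·(-8) = -5/2.
Against Y this mix gives (11/30)·(-7) + (19/30)·8 = 5/2.
Player 2 will play X, holding Player 1 to -5/2. Shifting weight toward the row that does better against X would raise this floor (the equalizing mix achieves 0 against both X and Y), so the proposed strategy is not optimal.

No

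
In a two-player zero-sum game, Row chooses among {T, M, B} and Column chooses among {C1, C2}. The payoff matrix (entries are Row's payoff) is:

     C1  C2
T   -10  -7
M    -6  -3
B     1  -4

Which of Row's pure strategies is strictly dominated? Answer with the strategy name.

T

M gives a strictly higher payoff than T against every column: -6 > -10, -3 > -7.
So T is strictly dominated and Row never plays it.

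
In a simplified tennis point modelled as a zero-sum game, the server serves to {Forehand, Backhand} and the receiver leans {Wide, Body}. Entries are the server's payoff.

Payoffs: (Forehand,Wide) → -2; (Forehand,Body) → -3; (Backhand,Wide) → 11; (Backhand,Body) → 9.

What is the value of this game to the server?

9

Row minima: Forehand → -3, Backhand → 9; maximin = 9.
Column maxima: Wide → 11, Body → 9; minimax = 9.
Since maximin = minimax = 9, there is a saddle point and the value is 9.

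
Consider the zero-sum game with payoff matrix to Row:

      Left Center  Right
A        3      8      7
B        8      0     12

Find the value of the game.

Row minima: A → 3, B → 0; maximin = 3.
Column maxima: Left → 8, Center → 8, Right → 12; minimax = 8.
3 ≠ 8, so there is no saddle point; optimal play is mixed.
Right is strictly dominated by Left (it gives Row strictly more in every row), so Column never plays it.
On the remaining 2×2 (A, B vs Left, Center):
Let Row play A with probability p. Expected payoff against Left: 3p + 8(1−p) = −5p + 8; against Center: 8p + 0(1−p) = 8p.
Setting these equal: −5p + 8 = 8p ⇒ −13p = -8 ⇒ p = 8/13, and the value is (-5)·(8/13) + 8 = 64/13.
For Column: with q = P(Left), equating A's and B's payoffs gives −5q + 8 = 8q ⇒ q = 8/13.

64/13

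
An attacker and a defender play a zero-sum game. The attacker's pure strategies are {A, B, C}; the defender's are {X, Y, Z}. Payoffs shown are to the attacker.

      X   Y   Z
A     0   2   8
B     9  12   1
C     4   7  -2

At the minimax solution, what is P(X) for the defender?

Row minima: A → 0, B → 1, C → -2; maximin = 1.
Column maxima: X → 9, Y → 12, Z → 8; minimax = 8.
1 ≠ 8, so there is no saddle point; optimal play is mixed.
C is strictly dominated by B, so the attacker never plays it.
Y is strictly dominated by X (it gives the attacker strictly more in every row), so the defender never plays it.
On the remaining 2×2 (A, B vs X, Z):
Let the attacker play A with probability p. Expected payoff against X: 0p + 9(1−p) = −9p + 9; against Z: 8p + 1(1−p) = 7p + 1.
Setting these equal: −9p + 9 = 7p + 1 ⇒ −16p = -8 ⇒ p = 1/2, and the value is (-9)·(1/2) + 9 = 9/2.
For the defender: with q = P(X), equating A's and B's payoffs gives −8q + 8 = 8q + 1 ⇒ q = 7/16.

7/16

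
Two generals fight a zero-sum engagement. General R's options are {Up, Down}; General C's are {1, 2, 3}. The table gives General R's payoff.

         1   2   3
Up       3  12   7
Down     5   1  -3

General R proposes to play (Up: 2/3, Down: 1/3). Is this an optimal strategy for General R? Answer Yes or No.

Yes

Against 1 this mix gives (2/3)·3 + (1/3)·5 = 11/3.
Against 2 this mix gives (2/3)·12 + (1/3)·1 = 25/3.
Against 3 this mix gives (2/3)·7 + (1/3)·(-3) = 11/3.
All of General C's active replies (1, 3) yield 11/3, and no column does worse for General R. The mix makes General C indifferent and guarantees 11/3, so it is optimal.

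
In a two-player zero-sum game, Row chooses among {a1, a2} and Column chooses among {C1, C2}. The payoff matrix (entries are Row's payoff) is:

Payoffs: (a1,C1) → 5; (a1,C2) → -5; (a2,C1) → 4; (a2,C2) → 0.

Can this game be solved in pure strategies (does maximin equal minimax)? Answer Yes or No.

Yes

Row minima: a1 → -5, a2 → 0; maximin = 0.
Column maxima: C1 → 5, C2 → 0; minimax = 0.
maximin = minimax = 0, so a saddle point exists.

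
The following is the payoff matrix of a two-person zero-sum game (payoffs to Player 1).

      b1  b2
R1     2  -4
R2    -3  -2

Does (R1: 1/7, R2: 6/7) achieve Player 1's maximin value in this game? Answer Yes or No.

Against b1 this mix gives (1/7)·2 + (6/7)·(-3) = -16/7.
Against b2 this mix gives (1/7)·(-4) + (6/7)·(-2) = -16/7.
All of Player 2's active replies (b1, b2) yield -16/7, and no column does worse for Player 1. The mix makes Player 2 indifferent and guarantees -16/7, so it is optimal.

Yes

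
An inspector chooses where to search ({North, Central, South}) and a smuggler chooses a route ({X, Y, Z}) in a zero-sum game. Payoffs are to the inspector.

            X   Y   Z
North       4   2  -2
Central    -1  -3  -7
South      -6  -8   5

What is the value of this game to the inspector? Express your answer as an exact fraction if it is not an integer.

-6/17

Row minima: North → -2, Central → -7, South → -8; maximin = -2.
Column maxima: X → 4, Y → 2, Z → 5; minimax = 2.
-2 ≠ 2, so there is no saddle point; optimal play is mixed.
Central is strictly dominated by North, so the inspector never plays it.
X is strictly dominated by Y (it gives the inspector strictly more in every row), so the smuggler never plays it.
On the remaining 2×2 (North, South vs Y, Z):
Let the inspector play North with probability p. Expected payoff against Y: 2p + (-8)(1−p) = 10p − 8; against Z: (-2)p + 5(1−p) = −7p + 5.
Setting these equal: 10p − 8 = −7p + 5 ⇒ 17p = 13 ⇒ p = 13/17, and the value is (10)·(13/17) − 8 = -6/17.
For the smuggler: with q = P(Y), equating North's and South's payoffs gives 4q − 2 = −13q + 5 ⇒ q = 7/17.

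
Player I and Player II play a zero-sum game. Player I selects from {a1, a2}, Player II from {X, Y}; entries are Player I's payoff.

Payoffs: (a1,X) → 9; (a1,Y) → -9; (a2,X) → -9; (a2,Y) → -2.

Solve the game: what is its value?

Row minima: a1 → -9, a2 → -9; maximin = -9.
Column maxima: X → 9, Y → -2; minimax = -2.
-9 ≠ -2, so there is no saddle point; optimal play is mixed.
Let Player I play a1 with probability p. Expected payoff against X: 9p + (-9)(1−p) = 18p − 9; against Y: (-9)p + (-2)(1−p) = −7p − 2.
Setting these equal: 18p − 9 = −7p − 2 ⇒ 25p = 7 ⇒ p = 7/25, and the value is (18)·(7/25) − 9 = -99/25.
For Player II: with q = P(X), equating a1's and a2's payoffs gives 18q − 9 = −7q − 2 ⇒ q = 7/25.

-99/25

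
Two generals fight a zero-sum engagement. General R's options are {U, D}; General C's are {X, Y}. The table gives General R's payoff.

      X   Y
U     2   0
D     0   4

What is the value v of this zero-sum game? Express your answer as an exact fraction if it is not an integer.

4/3

Row minima: U → 0, D → 0; maximin = 0.
Column maxima: X → 2, Y → 4; minimax = 2.
0 ≠ 2, so there is no saddle point; optimal play is mixed.
Let General R play U with probability p. Expected payoff against X: 2p + 0(1−p) = 2p; against Y: 0p + 4(1−p) = −4p + 4.
Setting these equal: 2p = −4p + 4 ⇒ 6p = 4 ⇒ p = 2/3, and the value is (2)·(2/3) = 4/3.
For General C: with q = P(X), equating U's and D's payoffs gives 2q = −4q + 4 ⇒ q = 2/3.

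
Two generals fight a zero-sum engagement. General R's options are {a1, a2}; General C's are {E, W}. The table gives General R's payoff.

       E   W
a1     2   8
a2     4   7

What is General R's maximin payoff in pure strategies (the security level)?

4

Row minima: a1 → 2, a2 → 4.
The best of these is 4.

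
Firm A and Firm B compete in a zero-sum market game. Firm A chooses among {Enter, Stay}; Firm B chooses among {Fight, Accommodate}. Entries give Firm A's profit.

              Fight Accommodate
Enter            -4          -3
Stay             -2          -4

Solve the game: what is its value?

-10/3

Row minima: Enter → -4, Stay → -4; maximin = -4.
Column maxima: Fight → -2, Accommodate → -3; minimax = -3.
-4 ≠ -3, so there is no saddle point; optimal play is mixed.
Let Firm A play Enter with probability p. Expected payoff against Fight: (-4)p + (-2)(1−p) = −2p − 2; against Accommodate: (-3)p + (-4)(1−p) = p − 4.
Setting these equal: −2p − 2 = p − 4 ⇒ −3p = -2 ⇒ p = 2/3, and the value is (-2)·(2/3) − 2 = -10/3.
For Firm B: with q = P(Fight), equating Enter's and Stay's payoffs gives −q − 3 = 2q − 4 ⇒ q = 1/3.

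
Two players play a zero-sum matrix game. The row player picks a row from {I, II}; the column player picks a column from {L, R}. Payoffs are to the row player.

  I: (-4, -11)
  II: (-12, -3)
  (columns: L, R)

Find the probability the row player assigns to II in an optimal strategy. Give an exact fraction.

7/16

Row minima: I → -11, II → -12; maximin = -11.
Column maxima: L → -4, R → -3; minimax = -4.
-11 ≠ -4, so there is no saddle point; optimal play is mixed.
Let the row player play I with probability p. Expected payoff against L: (-4)p + (-12)(1−p) = 8p − 12; against R: (-11)p + (-3)(1−p) = −8p − 3.
Setting these equal: 8p − 12 = −8p − 3 ⇒ 16p = 9 ⇒ p = 9/16, and the value is (8)·(9/16) − 12 = -15/2.
For the column player: with q = P(L), equating I's and II's payoffs gives 7q − 11 = −9q − 3 ⇒ q = 1/2.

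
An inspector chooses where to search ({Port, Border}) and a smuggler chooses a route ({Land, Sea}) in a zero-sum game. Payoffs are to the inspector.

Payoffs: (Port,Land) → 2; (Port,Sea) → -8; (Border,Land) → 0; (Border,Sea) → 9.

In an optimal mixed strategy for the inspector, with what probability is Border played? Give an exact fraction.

10/19

Row minima: Port → -8, Border → 0; maximin = 0.
Column maxima: Land → 2, Sea → 9; minimax = 2.
0 ≠ 2, so there is no saddle point; optimal play is mixed.
Let the inspector play Port with probability p. Expected payoff against Land: 2p + 0(1−p) = 2p; against Sea: (-8)p + 9(1−p) = −17p + 9.
Setting these equal: 2p = −17p + 9 ⇒ 19p = 9 ⇒ p = 9/19, and the value is (2)·(9/19) = 18/19.
For the smuggler: with q = P(Land), equating Port's and Border's payoffs gives 10q − 8 = −9q + 9 ⇒ q = 17/19.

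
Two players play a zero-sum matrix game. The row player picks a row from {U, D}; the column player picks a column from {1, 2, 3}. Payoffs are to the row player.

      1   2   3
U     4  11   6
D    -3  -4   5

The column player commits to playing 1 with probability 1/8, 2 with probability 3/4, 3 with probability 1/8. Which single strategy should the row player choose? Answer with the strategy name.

Expected payoff of U: (1/8)·4 + (3/4)·11 + (1/8)·6 = 19/2.
Expected payoff of D: (1/8)·(-3) + (3/4)·(-4) + (1/8)·5 = -11/4.
The largest is 19/2, so the row player's best response is U.

U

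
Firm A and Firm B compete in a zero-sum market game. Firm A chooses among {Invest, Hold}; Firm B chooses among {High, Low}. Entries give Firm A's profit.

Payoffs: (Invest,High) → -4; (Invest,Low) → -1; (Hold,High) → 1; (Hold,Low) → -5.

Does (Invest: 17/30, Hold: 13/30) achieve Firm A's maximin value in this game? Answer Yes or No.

No

Against High this mix gives (17/30)·(-4) + (13/30)·1 = -11/6.
Against Low this mix gives (17/30)·(-1) + (13/30)·(-5) = -41/15.
Firm B will play Low, holding Firm A to -41/15. Shifting weight toward the row that does better against Low would raise this floor (the equalizing mix achieves -7/3 against both Low and High), so the proposed strategy is not optimal.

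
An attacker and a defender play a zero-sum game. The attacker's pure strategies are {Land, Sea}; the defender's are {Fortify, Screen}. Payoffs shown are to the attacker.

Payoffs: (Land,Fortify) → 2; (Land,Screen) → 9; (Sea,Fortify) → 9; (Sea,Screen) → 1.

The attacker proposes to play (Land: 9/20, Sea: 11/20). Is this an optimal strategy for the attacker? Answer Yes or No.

No

Against Fortify this mix gives (9/20)·2 + (11/20)·9 = 117/20.
Against Screen this mix gives (9/20)·9 + (11/20)·1 = 23/5.
The defender will play Screen, holding the attacker to 23/5. Shifting weight toward the row that does better against Screen would raise this floor (the equalizing mix achieves 79/15 against both Screen and Fortify), so the proposed strategy is not optimal.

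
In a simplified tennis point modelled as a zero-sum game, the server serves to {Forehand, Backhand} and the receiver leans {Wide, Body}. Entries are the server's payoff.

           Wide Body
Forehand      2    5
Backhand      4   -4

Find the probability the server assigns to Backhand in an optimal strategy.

Row minima: Forehand → 2, Backhand → -4; maximin = 2.
Column maxima: Wide → 4, Body → 5; minimax = 4.
2 ≠ 4, so there is no saddle point; optimal play is mixed.
Let the server play Forehand with probability p. Expected payoff against Wide: 2p + 4(1−p) = −2p + 4; against Body: 5p + (-4)(1−p) = 9p − 4.
Setting these equal: −2p + 4 = 9p − 4 ⇒ −11p = -8 ⇒ p = 8/11, and the value is (-2)·(8/11) + 4 = 28/11.
For the receiver: with q = P(Wide), equating Forehand's and Backhand's payoffs gives −3q + 5 = 8q − 4 ⇒ q = 9/11.

3/11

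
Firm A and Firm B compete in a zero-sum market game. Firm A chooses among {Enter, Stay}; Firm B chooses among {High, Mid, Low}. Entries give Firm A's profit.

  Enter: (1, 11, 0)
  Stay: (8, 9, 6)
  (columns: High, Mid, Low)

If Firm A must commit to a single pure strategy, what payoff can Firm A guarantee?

Row minima: Enter → 0, Stay → 6.
The best of these is 6.

6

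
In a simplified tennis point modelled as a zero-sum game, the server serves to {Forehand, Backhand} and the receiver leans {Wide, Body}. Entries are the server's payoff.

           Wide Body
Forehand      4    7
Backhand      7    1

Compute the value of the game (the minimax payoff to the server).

5

Row minima: Forehand → 4, Backhand → 1; maximin = 4.
Column maxima: Wide → 7, Body → 7; minimax = 7.
4 ≠ 7, so there is no saddle point; optimal play is mixed.
Let the server play Forehand with probability p. Expected payoff against Wide: 4p + 7(1−p) = −3p + 7; against Body: 7p + 1(1−p) = 6p + 1.
Setting these equal: −3p + 7 = 6p + 1 ⇒ −9p = -6 ⇒ p = 2/3, and the value is (-3)·(2/3) + 7 = 5.
For the receiver: with q = P(Wide), equating Forehand's and Backhand's payoffs gives −3q + 7 = 6q + 1 ⇒ q = 2/3.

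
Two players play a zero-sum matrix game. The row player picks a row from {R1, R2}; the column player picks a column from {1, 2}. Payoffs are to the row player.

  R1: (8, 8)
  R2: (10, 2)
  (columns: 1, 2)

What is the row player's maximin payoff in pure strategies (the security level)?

8

Row minima: R1 → 8, R2 → 2.
The best of these is 8.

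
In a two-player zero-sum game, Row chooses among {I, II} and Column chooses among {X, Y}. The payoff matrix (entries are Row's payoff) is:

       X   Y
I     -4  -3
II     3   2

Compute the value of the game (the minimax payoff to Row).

Row minima: I → -4, II → 2; maximin = 2.
Column maxima: X → 3, Y → 2; minimax = 2.
Since maximin = minimax = 2, there is a saddle point and the value is 2.

2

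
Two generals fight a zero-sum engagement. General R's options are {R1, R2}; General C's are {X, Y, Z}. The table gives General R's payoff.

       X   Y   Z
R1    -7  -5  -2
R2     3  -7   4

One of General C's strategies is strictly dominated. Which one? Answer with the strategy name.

Z

X holds General R's payoff strictly below Z in every row: -7 < -2, 3 < 4.
So Z is strictly dominated for General C.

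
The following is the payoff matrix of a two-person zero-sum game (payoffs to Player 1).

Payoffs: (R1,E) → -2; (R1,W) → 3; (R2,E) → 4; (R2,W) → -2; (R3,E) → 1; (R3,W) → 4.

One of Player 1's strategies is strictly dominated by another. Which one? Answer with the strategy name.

R3 gives a strictly higher payoff than R1 against every column: 1 > -2, 4 > 3.
So R1 is strictly dominated and Player 1 never plays it.

R1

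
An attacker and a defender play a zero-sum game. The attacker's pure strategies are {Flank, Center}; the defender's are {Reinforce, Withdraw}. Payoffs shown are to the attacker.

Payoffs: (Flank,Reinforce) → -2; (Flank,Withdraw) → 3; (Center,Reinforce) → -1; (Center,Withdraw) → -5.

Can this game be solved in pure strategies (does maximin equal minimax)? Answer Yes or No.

No

Row minima: Flank → -2, Center → -5; maximin = -2.
Column maxima: Reinforce → -1, Withdraw → 3; minimax = -1.
-2 ≠ -1, so no pure-strategy equilibrium exists.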